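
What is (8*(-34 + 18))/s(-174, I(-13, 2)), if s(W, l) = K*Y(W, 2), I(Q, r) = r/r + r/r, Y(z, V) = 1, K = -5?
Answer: 128/5 ≈ 25.600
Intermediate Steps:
I(Q, r) = 2 (I(Q, r) = 1 + 1 = 2)
s(W, l) = -5 (s(W, l) = -5*1 = -5)
(8*(-34 + 18))/s(-174, I(-13, 2)) = (8*(-34 + 18))/(-5) = (8*(-16))*(-1/5) = -128*(-1/5) = 128/5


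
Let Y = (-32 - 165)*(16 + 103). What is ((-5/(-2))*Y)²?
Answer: 13739356225/4 ≈ 3.4348e+9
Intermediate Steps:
Y = -23443 (Y = -197*119 = -23443)
((-5/(-2))*Y)² = (-5/(-2)*(-23443))² = (-5*(-1)/2*(-23443))² = (-1*(-5/2)*(-23443))² = ((5/2)*(-23443))² = (-117215/2)² = 13739356225/4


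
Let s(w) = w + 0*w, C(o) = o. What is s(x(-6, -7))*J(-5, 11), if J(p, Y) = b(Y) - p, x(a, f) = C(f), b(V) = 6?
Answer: -77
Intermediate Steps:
x(a, f) = f
J(p, Y) = 6 - p
s(w) = w (s(w) = w + 0 = w)
s(x(-6, -7))*J(-5, 11) = -7*(6 - 1*(-5)) = -7*(6 + 5) = -7*11 = -77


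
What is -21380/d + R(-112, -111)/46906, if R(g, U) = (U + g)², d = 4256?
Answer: -98900457/24953992 ≈ -3.9633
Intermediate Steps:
-21380/d + R(-112, -111)/46906 = -21380/4256 + (-111 - 112)²/46906 = -21380*1/4256 + (-223)²*(1/46906) = -5345/1064 + 49729*(1/46906) = -5345/1064 + 49729/46906 = -98900457/24953992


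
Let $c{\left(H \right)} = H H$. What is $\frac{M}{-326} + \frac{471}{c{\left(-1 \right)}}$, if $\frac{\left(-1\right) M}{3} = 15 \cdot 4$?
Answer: $\frac{76863}{163} \approx 471.55$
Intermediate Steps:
$c{\left(H \right)} = H^{2}$
$M = -180$ ($M = - 3 \cdot 15 \cdot 4 = \left(-3\right) 60 = -180$)
$\frac{M}{-326} + \frac{471}{c{\left(-1 \right)}} = - \frac{180}{-326} + \frac{471}{\left(-1\right)^{2}} = \left(-180\right) \left(- \frac{1}{326}\right) + \frac{471}{1} = \frac{90}{163} + 471 \cdot 1 = \frac{90}{163} + 471 = \frac{76863}{163}$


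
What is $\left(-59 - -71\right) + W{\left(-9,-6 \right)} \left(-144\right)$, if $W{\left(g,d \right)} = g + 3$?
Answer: $876$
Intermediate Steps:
$W{\left(g,d \right)} = 3 + g$
$\left(-59 - -71\right) + W{\left(-9,-6 \right)} \left(-144\right) = \left(-59 - -71\right) + \left(3 - 9\right) \left(-144\right) = \left(-59 + 71\right) - -864 = 12 + 864 = 876$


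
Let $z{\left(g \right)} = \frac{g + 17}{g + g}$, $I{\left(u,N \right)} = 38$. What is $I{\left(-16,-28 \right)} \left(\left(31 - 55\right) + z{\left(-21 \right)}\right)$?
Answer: $- \frac{19076}{21} \approx -908.38$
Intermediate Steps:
$z{\left(g \right)} = \frac{17 + g}{2 g}$
$I{\left(-16,-28 \right)} \left(\left(31 - 55\right) + z{\left(-21 \right)}\right) = 38 \left(\left(31 - 55\right) + \frac{17 - 21}{2 \left(-21\right)}\right) = 38 \left(-24 + \frac{1}{2} \left(- \frac{1}{21}\right) \left(-4\right)\right) = 38 \left(-24 + \frac{2}{21}\right) = 38 \left(- \frac{502}{21}\right) = - \frac{19076}{21}$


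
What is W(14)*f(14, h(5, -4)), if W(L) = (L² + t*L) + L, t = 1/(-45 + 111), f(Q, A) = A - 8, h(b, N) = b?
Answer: -6937/11 ≈ -630.64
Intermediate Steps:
f(Q, A) = -8 + A
t = 1/66 ≈ 0.015152
W(L) = L² + 67*L/66 (W(L) = (L² + L/66) + L = L² + 67*L/66)
W(14)*f(14, h(5, -4)) = ((1/66)*14*(67 + 66*14))*(-8 + 5) = ((1/66)*14*(67 + 924))*(-3) = ((1/66)*14*991)*(-3) = (6937/33)*(-3) = -6937/11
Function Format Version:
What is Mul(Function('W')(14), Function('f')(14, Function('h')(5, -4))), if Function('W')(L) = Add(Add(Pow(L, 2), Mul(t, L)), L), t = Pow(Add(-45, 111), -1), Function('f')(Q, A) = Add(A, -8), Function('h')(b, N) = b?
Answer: Rational(-6937, 11) ≈ -630.64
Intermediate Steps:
Function('f')(Q, A) = Add(-8, A)
t = Rational(1, 66) (t = Pow(66, -1) = Rational(1, 66) ≈ 0.015152)
Function('W')(L) = Add(Pow(L, 2), Mul(Rational(67, 66), L)) (Function('W')(L) = Add(Add(Pow(L, 2), Mul(Rational(1, 66), L)), L) = Add(Pow(L, 2), Mul(Rational(67, 66), L)))
Mul(Function('W')(14), Function('f')(14, Function('h')(5, -4))) = Mul(Mul(Rational(1, 66), 14, Add(67, Mul(66, 14))), Add(-8, 5)) = Mul(Mul(Rational(1, 66), 14, Add(67, 924)), -3) = Mul(Mul(Rational(1, 66), 14, 991), -3) = Mul(Rational(6937, 33), -3) = Rational(-6937, 11)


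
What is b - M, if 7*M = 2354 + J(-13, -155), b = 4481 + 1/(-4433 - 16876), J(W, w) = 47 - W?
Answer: 616959470/149163 ≈ 4136.1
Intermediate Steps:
b = 95485628/21309 (b = 4481 + 1/(-21309) = 4481 - 1/21309 = 95485628/21309 ≈ 4481.0)
M = 2414/7 (M = (2354 + (47 - 1*(-13)))/7 = (2354 + (47 + 13))/7 = (2354 + 60)/7 = (1/7)*2414 = 2414/7 ≈ 344.86)
b - M = 95485628/21309 - 1*2414/7 = 95485628/21309 - 2414/7 = 616959470/149163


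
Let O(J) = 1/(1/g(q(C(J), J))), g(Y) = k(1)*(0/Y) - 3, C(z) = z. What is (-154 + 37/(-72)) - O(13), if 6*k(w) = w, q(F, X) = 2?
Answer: -10909/72 ≈ -151.51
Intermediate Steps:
k(w) = w/6
g(Y) = -3 (g(Y) = ((1/6)*1)*(0/Y) - 3 = (1/6)*0 - 3 = 0 - 3 = -3)
O(J) = -3 (O(J) = 1/(1/(-3)) = 1/(-1/3) = -3)
(-154 + 37/(-72)) - O(13) = (-154 + 37/(-72)) - 1*(-3) = (-154 + 37*(-1/72)) + 3 = (-154 - 37/72) + 3 = -11125/72 + 3 = -10909/72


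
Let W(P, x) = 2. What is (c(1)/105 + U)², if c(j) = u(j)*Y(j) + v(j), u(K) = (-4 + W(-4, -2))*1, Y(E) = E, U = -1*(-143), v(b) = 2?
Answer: 20449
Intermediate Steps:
U = 143
u(K) = -2 (u(K) = (-4 + 2)*1 = -2*1 = -2)
c(j) = 2 - 2*j (c(j) = -2*j + 2 = 2 - 2*j)
(c(1)/105 + U)² = ((2 - 2*1)/105 + 143)² = ((2 - 2)*(1/105) + 143)² = (0*(1/105) + 143)² = (0 + 143)² = 143² = 20449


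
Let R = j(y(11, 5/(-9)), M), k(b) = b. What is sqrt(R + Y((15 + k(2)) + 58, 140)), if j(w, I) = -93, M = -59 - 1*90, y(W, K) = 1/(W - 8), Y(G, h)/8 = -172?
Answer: I*sqrt(1469) ≈ 38.328*I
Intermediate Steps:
Y(G, h) = -1376 (Y(G, h) = 8*(-172) = -1376)
y(W, K) = 1/(-8 + W)
M = -149 (M = -59 - 90 = -149)
R = -93
sqrt(R + Y((15 + k(2)) + 58, 140)) = sqrt(-93 - 1376) = sqrt(-1469) = I*sqrt(1469)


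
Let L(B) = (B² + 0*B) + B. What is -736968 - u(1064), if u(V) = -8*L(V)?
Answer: 8328312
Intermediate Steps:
L(B) = B + B² (L(B) = (B² + 0) + B = B² + B = B + B²)
u(V) = -8*V*(1 + V)
-736968 - u(1064) = -736968 - (-8)*1064*(1 + 1064) = -736968 - (-8)*1064*1065 = -736968 - 1*(-9065280) = -736968 + 9065280 = 8328312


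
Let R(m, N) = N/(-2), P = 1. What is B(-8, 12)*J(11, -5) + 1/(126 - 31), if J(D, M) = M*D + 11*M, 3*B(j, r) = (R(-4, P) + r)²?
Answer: -2764019/570 ≈ -4849.2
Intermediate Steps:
R(m, N) = -N/2 (R(m, N) = N*(-½) = -N/2)
B(j, r) = (-½ + r)²/3 (B(j, r) = (-½*1 + r)²/3 = (-½ + r)²/3)
J(D, M) = 11*M + D*M (J(D, M) = D*M + 11*M = 11*M + D*M)
B(-8, 12)*J(11, -5) + 1/(126 - 31) = ((-1 + 2*12)²/12)*(-5*(11 + 11)) + 1/(126 - 31) = ((-1 + 24)²/12)*(-5*22) + 1/95 = ((1/12)*23²)*(-110) + 1/95 = ((1/12)*529)*(-110) + 1/95 = (529/12)*(-110) + 1/95 = -29095/6 + 1/95 = -2764019/570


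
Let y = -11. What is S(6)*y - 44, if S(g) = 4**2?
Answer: -220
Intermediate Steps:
S(g) = 16
S(6)*y - 44 = 16*(-11) - 44 = -176 - 44 = -220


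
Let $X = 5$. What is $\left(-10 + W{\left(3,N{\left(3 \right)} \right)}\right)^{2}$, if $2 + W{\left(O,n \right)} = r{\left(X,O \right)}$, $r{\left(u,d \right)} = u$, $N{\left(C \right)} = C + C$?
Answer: $49$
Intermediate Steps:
$N{\left(C \right)} = 2 C$
$W{\left(O,n \right)} = 3$ ($W{\left(O,n \right)} = -2 + 5 = 3$)
$\left(-10 + W{\left(3,N{\left(3 \right)} \right)}\right)^{2} = \left(-10 + 3\right)^{2} = \left(-7\right)^{2} = 49$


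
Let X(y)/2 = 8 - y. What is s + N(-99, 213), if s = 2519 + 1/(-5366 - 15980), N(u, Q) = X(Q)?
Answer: 45018713/21346 ≈ 2109.0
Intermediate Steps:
X(y) = 16 - 2*y (X(y) = 2*(8 - y) = 16 - 2*y)
N(u, Q) = 16 - 2*Q
s = 53770573/21346 (s = 2519 + 1/(-21346) = 2519 - 1/21346 = 53770573/21346 ≈ 2519.0)
s + N(-99, 213) = 53770573/21346 + (16 - 2*213) = 53770573/21346 + (16 - 426) = 53770573/21346 - 410 = 45018713/21346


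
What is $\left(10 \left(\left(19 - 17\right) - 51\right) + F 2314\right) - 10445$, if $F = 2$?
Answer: $-6307$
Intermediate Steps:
$\left(10 \left(\left(19 - 17\right) - 51\right) + F 2314\right) - 10445 = \left(10 \left(\left(19 - 17\right) - 51\right) + 2 \cdot 2314\right) - 10445 = \left(10 \left(\left(19 - 17\right) - 51\right) + 4628\right) - 10445 = \left(10 \left(2 - 51\right) + 4628\right) - 10445 = \left(10 \left(-49\right) + 4628\right) - 10445 = \left(-490 + 4628\right) - 10445 = 4138 - 10445 = -6307$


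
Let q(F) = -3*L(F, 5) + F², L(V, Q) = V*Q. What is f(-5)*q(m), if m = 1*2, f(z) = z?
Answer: 130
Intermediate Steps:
L(V, Q) = Q*V
m = 2
q(F) = F² - 15*F (q(F) = -15*F + F² = F² - 15*F)
f(-5)*q(m) = -10*(-15 + 2) = -10*(-13) = -5*(-26) = 130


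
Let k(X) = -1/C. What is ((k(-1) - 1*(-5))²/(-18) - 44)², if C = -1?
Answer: 2116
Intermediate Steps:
k(X) = 1 (k(X) = -1/(-1) = -1*(-1) = 1)
((k(-1) - 1*(-5))²/(-18) - 44)² = ((1 - 1*(-5))²/(-18) - 44)² = ((1 + 5)²*(-1/18) - 44)² = (6²*(-1/18) - 44)² = (36*(-1/18) - 44)² = (-2 - 44)² = (-46)² = 2116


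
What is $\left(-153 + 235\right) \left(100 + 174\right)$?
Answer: $22468$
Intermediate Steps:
$\left(-153 + 235\right) \left(100 + 174\right) = 82 \cdot 274 = 22468$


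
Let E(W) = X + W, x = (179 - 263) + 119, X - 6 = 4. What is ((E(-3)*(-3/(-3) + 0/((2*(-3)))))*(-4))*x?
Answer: -980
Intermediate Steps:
X = 10 (X = 6 + 4 = 10)
x = 35 (x = -84 + 119 = 35)
E(W) = 10 + W
((E(-3)*(-3/(-3) + 0/((2*(-3)))))*(-4))*x = (((10 - 3)*(-3/(-3) + 0/((2*(-3)))))*(-4))*35 = ((7*(-3*(-1/3) + 0/(-6)))*(-4))*35 = ((7*(1 + 0*(-1/6)))*(-4))*35 = ((7*(1 + 0))*(-4))*35 = ((7*1)*(-4))*35 = (7*(-4))*35 = -28*35 = -980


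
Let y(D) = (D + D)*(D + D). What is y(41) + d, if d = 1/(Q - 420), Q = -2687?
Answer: 20891467/3107 ≈ 6724.0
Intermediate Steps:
y(D) = 4*D**2 (y(D) = (2*D)*(2*D) = 4*D**2)
d = -1/3107 (d = 1/(-2687 - 420) = 1/(-3107) = -1/3107 ≈ -0.00032185)
y(41) + d = 4*41**2 - 1/3107 = 4*1681 - 1/3107 = 6724 - 1/3107 = 20891467/3107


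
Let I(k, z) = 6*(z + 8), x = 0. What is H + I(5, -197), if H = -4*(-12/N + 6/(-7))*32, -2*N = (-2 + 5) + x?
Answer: -14338/7 ≈ -2048.3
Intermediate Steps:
N = -3/2 (N = -((-2 + 5) + 0)/2 = -(3 + 0)/2 = -1/2*3 = -3/2 ≈ -1.5000)
I(k, z) = 48 + 6*z (I(k, z) = 6*(8 + z) = 48 + 6*z)
H = -6400/7 (H = -4*(-12/(-3/2) + 6/(-7))*32 = -4*(-12*(-2/3) + 6*(-1/7))*32 = -4*(8 - 6/7)*32 = -4*50/7*32 = -200/7*32 = -6400/7 ≈ -914.29)
H + I(5, -197) = -6400/7 + (48 + 6*(-197)) = -6400/7 + (48 - 1182) = -6400/7 - 1134 = -14338/7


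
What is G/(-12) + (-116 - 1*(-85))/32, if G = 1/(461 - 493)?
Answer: -371/384 ≈ -0.96615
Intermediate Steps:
G = -1/32 (G = 1/(-32) = -1/32 ≈ -0.031250)
G/(-12) + (-116 - 1*(-85))/32 = -1/32/(-12) + (-116 - 1*(-85))/32 = -1/32*(-1/12) + (-116 + 85)*(1/32) = 1/384 - 31*1/32 = 1/384 - 31/32 = -371/384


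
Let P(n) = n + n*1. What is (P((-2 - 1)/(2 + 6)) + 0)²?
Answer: 9/16 ≈ 0.56250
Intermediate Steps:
P(n) = 2*n (P(n) = n + n = 2*n)
(P((-2 - 1)/(2 + 6)) + 0)² = (2*((-2 - 1)/(2 + 6)) + 0)² = (2*(-3/8) + 0)² = (-¾ + 0)² = (-¾)² = 9/16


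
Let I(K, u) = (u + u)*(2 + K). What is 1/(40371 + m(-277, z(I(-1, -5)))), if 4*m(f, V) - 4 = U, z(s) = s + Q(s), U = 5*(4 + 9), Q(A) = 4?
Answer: 4/161553 ≈ 2.4760e-5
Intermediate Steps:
I(K, u) = 2*u*(2 + K) (I(K, u) = (2*u)*(2 + K) = 2*u*(2 + K))
U = 65 (U = 5*13 = 65)
z(s) = 4 + s (z(s) = s + 4 = 4 + s)
m(f, V) = 69/4 (m(f, V) = 1 + (¼)*65 = 1 + 65/4 = 69/4)
1/(40371 + m(-277, z(I(-1, -5)))) = 1/(40371 + 69/4) = 1/(161553/4) = 4/161553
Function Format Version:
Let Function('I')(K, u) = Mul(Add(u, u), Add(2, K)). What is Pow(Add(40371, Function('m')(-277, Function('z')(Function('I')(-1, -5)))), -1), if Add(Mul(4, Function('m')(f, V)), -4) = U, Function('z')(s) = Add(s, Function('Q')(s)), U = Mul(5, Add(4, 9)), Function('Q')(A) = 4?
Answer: Rational(4, 161553) ≈ 2.4760e-5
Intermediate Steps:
Function('I')(K, u) = Mul(2, u, Add(2, K)) (Function('I')(K, u) = Mul(Mul(2, u), Add(2, K)) = Mul(2, u, Add(2, K)))
U = 65 (U = Mul(5, 13) = 65)
Function('z')(s) = Add(4, s) (Function('z')(s) = Add(s, 4) = Add(4, s))
Function('m')(f, V) = Rational(69, 4) (Function('m')(f, V) = Add(1, Mul(Rational(1, 4), 65)) = Add(1, Rational(65, 4)) = Rational(69, 4))
Pow(Add(40371, Function('m')(-277, Function('z')(Function('I')(-1, -5)))), -1) = Pow(Add(40371, Rational(69, 4)), -1) = Pow(Rational(161553, 4), -1) = Rational(4, 161553)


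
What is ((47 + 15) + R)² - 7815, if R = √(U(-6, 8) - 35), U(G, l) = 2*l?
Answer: -3990 + 124*I*√19 ≈ -3990.0 + 540.5*I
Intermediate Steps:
R = I*√19 (R = √(2*8 - 35) = √(16 - 35) = √(-19) = I*√19 ≈ 4.3589*I)
((47 + 15) + R)² - 7815 = ((47 + 15) + I*√19)² - 7815 = (62 + I*√19)² - 7815 = -7815 + (62 + I*√19)²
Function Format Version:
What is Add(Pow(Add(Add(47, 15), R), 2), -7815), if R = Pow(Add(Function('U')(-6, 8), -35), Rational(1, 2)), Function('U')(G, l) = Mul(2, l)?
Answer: Add(-3990, Mul(124, I, Pow(19, Rational(1, 2)))) ≈ Add(-3990.0, Mul(540.50, I))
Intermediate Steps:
R = Mul(I, Pow(19, Rational(1, 2))) (R = Pow(Add(Mul(2, 8), -35), Rational(1, 2)) = Pow(Add(16, -35), Rational(1, 2)) = Pow(-19, Rational(1, 2)) = Mul(I, Pow(19, Rational(1, 2))) ≈ Mul(4.3589, I))
Add(Pow(Add(Add(47, 15), R), 2), -7815) = Add(Pow(Add(Add(47, 15), Mul(I, Pow(19, Rational(1, 2)))), 2), -7815) = Add(Pow(Add(62, Mul(I, Pow(19, Rational(1, 2)))), 2), -7815) = Add(-7815, Pow(Add(62, Mul(I, Pow(19, Rational(1, 2)))), 2))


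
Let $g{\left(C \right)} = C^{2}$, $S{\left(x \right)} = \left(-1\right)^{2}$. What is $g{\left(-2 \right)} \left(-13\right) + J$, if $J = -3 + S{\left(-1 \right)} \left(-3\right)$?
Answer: $-58$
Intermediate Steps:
$S{\left(x \right)} = 1$
$J = -6$ ($J = -3 + 1 \left(-3\right) = -3 - 3 = -6$)
$g{\left(-2 \right)} \left(-13\right) + J = \left(-2\right)^{2} \left(-13\right) - 6 = 4 \left(-13\right) - 6 = -52 - 6 = -58$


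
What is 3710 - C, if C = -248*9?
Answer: 5942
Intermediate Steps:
C = -2232
3710 - C = 3710 - 1*(-2232) = 3710 + 2232 = 5942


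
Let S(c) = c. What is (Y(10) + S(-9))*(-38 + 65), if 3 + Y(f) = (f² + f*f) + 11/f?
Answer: 51057/10 ≈ 5105.7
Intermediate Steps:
Y(f) = -3 + 2*f² + 11/f (Y(f) = -3 + ((f² + f*f) + 11/f) = -3 + ((f² + f²) + 11/f) = -3 + (2*f² + 11/f) = -3 + 2*f² + 11/f)
(Y(10) + S(-9))*(-38 + 65) = ((-3 + 2*10² + 11/10) - 9)*(-38 + 65) = ((-3 + 2*100 + 11*(⅒)) - 9)*27 = ((-3 + 200 + 11/10) - 9)*27 = (1981/10 - 9)*27 = (1891/10)*27 = 51057/10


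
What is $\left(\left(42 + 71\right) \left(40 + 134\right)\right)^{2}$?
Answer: $386594244$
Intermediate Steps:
$\left(\left(42 + 71\right) \left(40 + 134\right)\right)^{2} = \left(113 \cdot 174\right)^{2} = 19662^{2} = 386594244$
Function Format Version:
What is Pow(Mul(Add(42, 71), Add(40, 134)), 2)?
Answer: 386594244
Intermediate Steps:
Pow(Mul(Add(42, 71), Add(40, 134)), 2) = Pow(Mul(113, 174), 2) = Pow(19662, 2) = 386594244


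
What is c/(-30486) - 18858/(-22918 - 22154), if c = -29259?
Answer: 52601851/38168472 ≈ 1.3781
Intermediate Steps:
c/(-30486) - 18858/(-22918 - 22154) = -29259/(-30486) - 18858/(-22918 - 22154) = -29259*(-1/30486) - 18858/(-45072) = 9753/10162 - 18858*(-1/45072) = 9753/10162 + 3143/7512 = 52601851/38168472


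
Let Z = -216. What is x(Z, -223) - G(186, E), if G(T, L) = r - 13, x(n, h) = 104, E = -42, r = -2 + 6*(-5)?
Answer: 149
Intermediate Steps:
r = -32 (r = -2 - 30 = -32)
G(T, L) = -45 (G(T, L) = -32 - 13 = -45)
x(Z, -223) - G(186, E) = 104 - 1*(-45) = 104 + 45 = 149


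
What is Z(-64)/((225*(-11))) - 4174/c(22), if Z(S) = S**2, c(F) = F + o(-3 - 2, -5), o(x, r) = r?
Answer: -10400282/42075 ≈ -247.18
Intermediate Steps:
c(F) = -5 + F (c(F) = F - 5 = -5 + F)
Z(-64)/((225*(-11))) - 4174/c(22) = (-64)**2/((225*(-11))) - 4174/(-5 + 22) = 4096/(-2475) - 4174/17 = 4096*(-1/2475) - 4174*1/17 = -4096/2475 - 4174/17 = -10400282/42075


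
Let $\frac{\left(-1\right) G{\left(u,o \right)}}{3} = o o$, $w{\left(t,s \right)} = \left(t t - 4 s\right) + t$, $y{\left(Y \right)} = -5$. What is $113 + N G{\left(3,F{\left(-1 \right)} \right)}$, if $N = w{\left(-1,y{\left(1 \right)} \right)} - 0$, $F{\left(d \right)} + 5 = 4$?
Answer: $53$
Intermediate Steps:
$F{\left(d \right)} = -1$ ($F{\left(d \right)} = -5 + 4 = -1$)
$w{\left(t,s \right)} = t + t^{2} - 4 s$ ($w{\left(t,s \right)} = \left(t^{2} - 4 s\right) + t = t + t^{2} - 4 s$)
$G{\left(u,o \right)} = - 3 o^{2}$ ($G{\left(u,o \right)} = - 3 o o = - 3 o^{2}$)
$N = 20$ ($N = \left(-1 + \left(-1\right)^{2} - -20\right) - 0 = \left(-1 + 1 + 20\right) + 0 = 20 + 0 = 20$)
$113 + N G{\left(3,F{\left(-1 \right)} \right)} = 113 + 20 \left(- 3 \left(-1\right)^{2}\right) = 113 + 20 \left(\left(-3\right) 1\right) = 113 + 20 \left(-3\right) = 113 - 60 = 53$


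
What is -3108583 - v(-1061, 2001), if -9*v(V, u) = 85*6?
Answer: -9325579/3 ≈ -3.1085e+6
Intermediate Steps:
v(V, u) = -170/3 (v(V, u) = -85*6/9 = -⅑*510 = -170/3)
-3108583 - v(-1061, 2001) = -3108583 - 1*(-170/3) = -3108583 + 170/3 = -9325579/3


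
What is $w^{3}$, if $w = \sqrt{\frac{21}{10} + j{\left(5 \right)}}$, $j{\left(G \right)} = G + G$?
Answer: $\frac{1331 \sqrt{10}}{100} \approx 42.09$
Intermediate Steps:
$j{\left(G \right)} = 2 G$
$w = \frac{11 \sqrt{10}}{10}$ ($w = \sqrt{\frac{21}{10} + 2 \cdot 5} = \sqrt{21 \cdot \frac{1}{10} + 10} = \sqrt{\frac{21}{10} + 10} = \sqrt{\frac{121}{10}} = \frac{11 \sqrt{10}}{10} \approx 3.4785$)
$w^{3} = \left(\frac{11 \sqrt{10}}{10}\right)^{3} = \frac{1331 \sqrt{10}}{100}$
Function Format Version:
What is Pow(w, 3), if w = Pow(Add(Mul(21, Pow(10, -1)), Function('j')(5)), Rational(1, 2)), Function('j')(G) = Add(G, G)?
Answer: Mul(Rational(1331, 100), Pow(10, Rational(1, 2))) ≈ 42.090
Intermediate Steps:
Function('j')(G) = Mul(2, G)
w = Mul(Rational(11, 10), Pow(10, Rational(1, 2))) (w = Pow(Add(Mul(21, Pow(10, -1)), Mul(2, 5)), Rational(1, 2)) = Pow(Add(Mul(21, Rational(1, 10)), 10), Rational(1, 2)) = Pow(Add(Rational(21, 10), 10), Rational(1, 2)) = Pow(Rational(121, 10), Rational(1, 2)) = Mul(Rational(11, 10), Pow(10, Rational(1, 2))) ≈ 3.4785)
Pow(w, 3) = Pow(Mul(Rational(11, 10), Pow(10, Rational(1, 2))), 3) = Mul(Rational(1331, 100), Pow(10, Rational(1, 2)))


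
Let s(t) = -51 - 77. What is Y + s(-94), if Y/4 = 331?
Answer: 1196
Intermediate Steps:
Y = 1324 (Y = 4*331 = 1324)
s(t) = -128
Y + s(-94) = 1324 - 128 = 1196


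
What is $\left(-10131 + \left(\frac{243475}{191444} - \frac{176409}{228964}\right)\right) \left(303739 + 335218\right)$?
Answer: $- \frac{3224250293673638113}{498111182} \approx -6.4729 \cdot 10^{9}$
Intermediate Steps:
$\left(-10131 + \left(\frac{243475}{191444} - \frac{176409}{228964}\right)\right) \left(303739 + 335218\right) = \left(-10131 + \left(243475 \cdot \frac{1}{191444} - \frac{176409}{228964}\right)\right) 638957 = \left(-10131 + \left(\frac{243475}{191444} - \frac{176409}{228964}\right)\right) 638957 = \left(-10131 + \frac{2746820663}{5479223002}\right) 638957 = \left(- \frac{55507261412599}{5479223002}\right) 638957 = - \frac{3224250293673638113}{498111182}$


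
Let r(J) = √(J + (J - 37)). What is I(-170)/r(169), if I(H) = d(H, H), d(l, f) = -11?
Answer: -11*√301/301 ≈ -0.63403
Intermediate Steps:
r(J) = √(-37 + 2*J) (r(J) = √(J + (-37 + J)) = √(-37 + 2*J))
I(H) = -11
I(-170)/r(169) = -11/√(-37 + 2*169) = -11/√(-37 + 338) = -11*√301/301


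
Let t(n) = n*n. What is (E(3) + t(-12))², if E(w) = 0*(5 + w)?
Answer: 20736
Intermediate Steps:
t(n) = n²
E(w) = 0
(E(3) + t(-12))² = (0 + (-12)²)² = (0 + 144)² = 144² = 20736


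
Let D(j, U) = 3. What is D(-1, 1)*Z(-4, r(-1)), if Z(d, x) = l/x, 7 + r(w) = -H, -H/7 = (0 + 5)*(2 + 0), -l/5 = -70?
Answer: 50/3 ≈ 16.667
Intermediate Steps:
l = 350 (l = -5*(-70) = 350)
H = -70 (H = -7*(0 + 5)*(2 + 0) = -35*2 = -7*10 = -70)
r(w) = 63 (r(w) = -7 - 1*(-70) = -7 + 70 = 63)
Z(d, x) = 350/x
D(-1, 1)*Z(-4, r(-1)) = 3*(350/63) = 3*(350*(1/63)) = 3*(50/9) = 50/3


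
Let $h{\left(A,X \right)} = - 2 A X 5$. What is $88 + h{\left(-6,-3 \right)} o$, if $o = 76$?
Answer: $-13592$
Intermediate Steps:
$h{\left(A,X \right)} = - 10 A X$ ($h{\left(A,X \right)} = - 2 A X 5 = - 10 A X$)
$88 + h{\left(-6,-3 \right)} o = 88 + \left(-10\right) \left(-6\right) \left(-3\right) 76 = 88 - 13680 = -13592$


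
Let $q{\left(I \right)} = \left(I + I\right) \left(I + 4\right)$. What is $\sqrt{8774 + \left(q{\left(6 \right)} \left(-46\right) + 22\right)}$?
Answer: $6 \sqrt{91} \approx 57.236$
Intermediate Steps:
$q{\left(I \right)} = 2 I \left(4 + I\right)$
$\sqrt{8774 + \left(q{\left(6 \right)} \left(-46\right) + 22\right)} = \sqrt{8774 + \left(2 \cdot 6 \left(4 + 6\right) \left(-46\right) + 22\right)} = \sqrt{8774 + \left(2 \cdot 6 \cdot 10 \left(-46\right) + 22\right)} = \sqrt{8774 + \left(120 \left(-46\right) + 22\right)} = \sqrt{8774 + \left(-5520 + 22\right)} = \sqrt{8774 - 5498} = \sqrt{3276} = 6 \sqrt{91}$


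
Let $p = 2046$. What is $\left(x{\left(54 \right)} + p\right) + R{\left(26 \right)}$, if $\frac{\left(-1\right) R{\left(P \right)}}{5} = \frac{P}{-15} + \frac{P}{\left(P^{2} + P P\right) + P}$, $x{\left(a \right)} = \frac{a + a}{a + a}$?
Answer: $\frac{326836}{159} \approx 2055.6$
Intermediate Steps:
$x{\left(a \right)} = 1$ ($x{\left(a \right)} = \frac{2 a}{2 a} = 2 a \frac{1}{2 a} = 1$)
$R{\left(P \right)} = \frac{P}{3} - \frac{5 P}{P + 2 P^{2}}$ ($R{\left(P \right)} = - 5 \left(\frac{P}{-15} + \frac{P}{\left(P^{2} + P P\right) + P}\right) = - 5 \left(P \left(- \frac{1}{15}\right) + \frac{P}{\left(P^{2} + P^{2}\right) + P}\right) = - 5 \left(- \frac{P}{15} + \frac{P}{2 P^{2} + P}\right) = - 5 \left(- \frac{P}{15} + \frac{P}{P + 2 P^{2}}\right) = \frac{P}{3} - \frac{5 P}{P + 2 P^{2}}$)
$\left(x{\left(54 \right)} + p\right) + R{\left(26 \right)} = \left(1 + 2046\right) + \frac{-15 + 26 + 2 \cdot 26^{2}}{3 \left(1 + 2 \cdot 26\right)} = 2047 + \frac{-15 + 26 + 2 \cdot 676}{3 \left(1 + 52\right)} = 2047 + \frac{-15 + 26 + 1352}{3 \cdot 53} = 2047 + \frac{1}{3} \cdot \frac{1}{53} \cdot 1363 = 2047 + \frac{1363}{159} = \frac{326836}{159}$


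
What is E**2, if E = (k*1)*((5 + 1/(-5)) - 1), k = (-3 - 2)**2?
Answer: 9025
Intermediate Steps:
k = 25 (k = (-5)**2 = 25)
E = 95 (E = (25*1)*((5 + 1/(-5)) - 1) = 25*((5 - 1/5) - 1) = 25*(24/5 - 1) = 25*(19/5) = 95)
E**2 = 95**2 = 9025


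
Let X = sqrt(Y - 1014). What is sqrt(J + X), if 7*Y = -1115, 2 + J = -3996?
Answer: sqrt(-195902 + 7*I*sqrt(57491))/7 ≈ 0.27086 + 63.23*I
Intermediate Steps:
J = -3998 (J = -2 - 3996 = -3998)
Y = -1115/7 (Y = (1/7)*(-1115) = -1115/7 ≈ -159.29)
X = I*sqrt(57491)/7 (X = sqrt(-1115/7 - 1014) = sqrt(-8213/7) = I*sqrt(57491)/7 ≈ 34.253*I)
sqrt(J + X) = sqrt(-3998 + I*sqrt(57491)/7)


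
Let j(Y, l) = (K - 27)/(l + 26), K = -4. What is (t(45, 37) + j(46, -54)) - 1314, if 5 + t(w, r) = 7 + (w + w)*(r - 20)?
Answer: 6135/28 ≈ 219.11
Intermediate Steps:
j(Y, l) = -31/(26 + l) (j(Y, l) = (-4 - 27)/(l + 26) = -31/(26 + l))
t(w, r) = 2 + 2*w*(-20 + r) (t(w, r) = -5 + (7 + (w + w)*(r - 20)) = -5 + (7 + (2*w)*(-20 + r)) = -5 + (7 + 2*w*(-20 + r)) = 2 + 2*w*(-20 + r))
(t(45, 37) + j(46, -54)) - 1314 = ((2 - 40*45 + 2*37*45) - 31/(26 - 54)) - 1314 = ((2 - 1800 + 3330) - 31/(-28)) - 1314 = (1532 - 31*(-1/28)) - 1314 = (1532 + 31/28) - 1314 = 42927/28 - 1314 = 6135/28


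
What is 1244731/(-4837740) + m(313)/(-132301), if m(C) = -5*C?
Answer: -157108092931/640037839740 ≈ -0.24547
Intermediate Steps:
1244731/(-4837740) + m(313)/(-132301) = 1244731/(-4837740) - 5*313/(-132301) = 1244731*(-1/4837740) - 1565*(-1/132301) = -1244731/4837740 + 1565/132301 = -157108092931/640037839740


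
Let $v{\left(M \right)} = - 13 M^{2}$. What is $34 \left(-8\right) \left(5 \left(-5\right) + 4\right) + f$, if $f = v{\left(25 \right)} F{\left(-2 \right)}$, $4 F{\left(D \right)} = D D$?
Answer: $-2413$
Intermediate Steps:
$F{\left(D \right)} = \frac{D^{2}}{4}$ ($F{\left(D \right)} = \frac{D D}{4} = \frac{D^{2}}{4}$)
$f = -8125$ ($f = - 13 \cdot 25^{2} \frac{\left(-2\right)^{2}}{4} = \left(-13\right) 625 \cdot \frac{1}{4} \cdot 4 = \left(-8125\right) 1 = -8125$)
$34 \left(-8\right) \left(5 \left(-5\right) + 4\right) + f = 34 \left(-8\right) \left(5 \left(-5\right) + 4\right) - 8125 = - 272 \left(-25 + 4\right) - 8125 = \left(-272\right) \left(-21\right) - 8125 = 5712 - 8125 = -2413$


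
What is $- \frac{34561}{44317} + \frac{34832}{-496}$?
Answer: $- \frac{97549500}{1373827} \approx -71.006$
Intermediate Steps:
$- \frac{34561}{44317} + \frac{34832}{-496} = \left(-34561\right) \frac{1}{44317} + 34832 \left(- \frac{1}{496}\right) = - \frac{34561}{44317} - \frac{2177}{31} = - \frac{97549500}{1373827}$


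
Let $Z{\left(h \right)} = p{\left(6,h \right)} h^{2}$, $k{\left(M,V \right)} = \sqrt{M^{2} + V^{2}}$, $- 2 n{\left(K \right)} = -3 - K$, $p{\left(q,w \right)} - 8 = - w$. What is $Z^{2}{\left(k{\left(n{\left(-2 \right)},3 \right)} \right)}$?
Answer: $\frac{401117}{64} - \frac{1369 \sqrt{37}}{2} \approx 2103.8$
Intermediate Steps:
$p{\left(q,w \right)} = 8 - w$
$n{\left(K \right)} = \frac{3}{2} + \frac{K}{2}$ ($n{\left(K \right)} = - \frac{-3 - K}{2} = \frac{3}{2} + \frac{K}{2}$)
$Z{\left(h \right)} = h^{2} \left(8 - h\right)$ ($Z{\left(h \right)} = \left(8 - h\right) h^{2} = h^{2} \left(8 - h\right)$)
$Z^{2}{\left(k{\left(n{\left(-2 \right)},3 \right)} \right)} = \left(\left(\sqrt{\left(\frac{3}{2} + \frac{1}{2} \left(-2\right)\right)^{2} + 3^{2}}\right)^{2} \left(8 - \sqrt{\left(\frac{3}{2} + \frac{1}{2} \left(-2\right)\right)^{2} + 3^{2}}\right)\right)^{2} = \left(\left(\sqrt{\left(\frac{3}{2} - 1\right)^{2} + 9}\right)^{2} \left(8 - \sqrt{\left(\frac{3}{2} - 1\right)^{2} + 9}\right)\right)^{2} = \left(\left(\sqrt{\left(\frac{1}{2}\right)^{2} + 9}\right)^{2} \left(8 - \sqrt{\left(\frac{1}{2}\right)^{2} + 9}\right)\right)^{2} = \left(\left(\sqrt{\frac{1}{4} + 9}\right)^{2} \left(8 - \sqrt{\frac{1}{4} + 9}\right)\right)^{2} = \left(\left(\sqrt{\frac{37}{4}}\right)^{2} \left(8 - \sqrt{\frac{37}{4}}\right)\right)^{2} = \left(\left(\frac{\sqrt{37}}{2}\right)^{2} \left(8 - \frac{\sqrt{37}}{2}\right)\right)^{2} = \left(\frac{37 \left(8 - \frac{\sqrt{37}}{2}\right)}{4}\right)^{2} = \left(74 - \frac{37 \sqrt{37}}{8}\right)^{2}$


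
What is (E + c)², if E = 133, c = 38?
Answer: 29241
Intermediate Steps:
(E + c)² = (133 + 38)² = 171² = 29241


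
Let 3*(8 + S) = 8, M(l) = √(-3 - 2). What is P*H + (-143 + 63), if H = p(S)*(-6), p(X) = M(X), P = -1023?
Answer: -80 + 6138*I*√5 ≈ -80.0 + 13725.0*I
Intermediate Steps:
M(l) = I*√5 (M(l) = √(-5) = I*√5)
S = -16/3 (S = -8 + (⅓)*8 = -8 + 8/3 = -16/3 ≈ -5.3333)
p(X) = I*√5
H = -6*I*√5 (H = (I*√5)*(-6) = -6*I*√5 ≈ -13.416*I)
P*H + (-143 + 63) = -(-6138)*I*√5 + (-143 + 63) = 6138*I*√5 - 80 = -80 + 6138*I*√5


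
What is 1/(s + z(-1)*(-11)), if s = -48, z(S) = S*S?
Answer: -1/59 ≈ -0.016949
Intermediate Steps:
z(S) = S²
1/(s + z(-1)*(-11)) = 1/(-48 + (-1)²*(-11)) = 1/(-48 + 1*(-11)) = 1/(-48 - 11) = 1/(-59) = -1/59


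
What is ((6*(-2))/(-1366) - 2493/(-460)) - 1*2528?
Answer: -792541561/314180 ≈ -2522.6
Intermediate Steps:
((6*(-2))/(-1366) - 2493/(-460)) - 1*2528 = (-12*(-1/1366) - 2493*(-1/460)) - 2528 = (6/683 + 2493/460) - 2528 = 1705479/314180 - 2528 = -792541561/314180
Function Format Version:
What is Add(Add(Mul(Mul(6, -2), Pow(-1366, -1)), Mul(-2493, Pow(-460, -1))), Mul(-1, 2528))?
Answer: Rational(-792541561, 314180) ≈ -2522.6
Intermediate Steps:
Add(Add(Mul(Mul(6, -2), Pow(-1366, -1)), Mul(-2493, Pow(-460, -1))), Mul(-1, 2528)) = Add(Add(Mul(-12, Rational(-1, 1366)), Mul(-2493, Rational(-1, 460))), -2528) = Add(Add(Rational(6, 683), Rational(2493, 460)), -2528) = Add(Rational(1705479, 314180), -2528) = Rational(-792541561, 314180)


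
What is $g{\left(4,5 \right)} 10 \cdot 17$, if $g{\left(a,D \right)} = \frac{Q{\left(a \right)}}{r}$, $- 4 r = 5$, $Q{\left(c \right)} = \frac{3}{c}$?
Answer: $-102$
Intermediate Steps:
$r = - \frac{5}{4}$ ($r = \left(- \frac{1}{4}\right) 5 = - \frac{5}{4} \approx -1.25$)
$g{\left(a,D \right)} = - \frac{12}{5 a}$ ($g{\left(a,D \right)} = \frac{3 \frac{1}{a}}{- \frac{5}{4}} = \frac{3}{a} \left(- \frac{4}{5}\right) = - \frac{12}{5 a}$)
$g{\left(4,5 \right)} 10 \cdot 17 = - \frac{12}{5 \cdot 4} \cdot 10 \cdot 17 = \left(- \frac{12}{5}\right) \frac{1}{4} \cdot 10 \cdot 17 = \left(- \frac{3}{5}\right) 10 \cdot 17 = \left(-6\right) 17 = -102$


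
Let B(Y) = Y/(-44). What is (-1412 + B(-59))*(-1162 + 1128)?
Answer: 1055173/22 ≈ 47962.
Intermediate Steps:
B(Y) = -Y/44 (B(Y) = Y*(-1/44) = -Y/44)
(-1412 + B(-59))*(-1162 + 1128) = (-1412 - 1/44*(-59))*(-1162 + 1128) = (-1412 + 59/44)*(-34) = -62069/44*(-34) = 1055173/22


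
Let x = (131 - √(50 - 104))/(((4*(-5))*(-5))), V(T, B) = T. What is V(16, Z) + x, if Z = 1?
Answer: 1731/100 - 3*I*√6/100 ≈ 17.31 - 0.073485*I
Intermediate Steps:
x = 131/100 - 3*I*√6/100 (x = (131 - √(-54))/((-20*(-5))) = (131 - 3*I*√6)/100 = (131 - 3*I*√6)*(1/100) = 131/100 - 3*I*√6/100 ≈ 1.31 - 0.073485*I)
V(16, Z) + x = 16 + (131/100 - 3*I*√6/100) = 1731/100 - 3*I*√6/100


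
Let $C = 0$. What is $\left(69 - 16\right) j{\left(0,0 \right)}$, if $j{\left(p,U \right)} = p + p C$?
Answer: $0$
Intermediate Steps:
$j{\left(p,U \right)} = p$ ($j{\left(p,U \right)} = p + p 0 = p + 0 = p$)
$\left(69 - 16\right) j{\left(0,0 \right)} = \left(69 - 16\right) 0 = 53 \cdot 0 = 0$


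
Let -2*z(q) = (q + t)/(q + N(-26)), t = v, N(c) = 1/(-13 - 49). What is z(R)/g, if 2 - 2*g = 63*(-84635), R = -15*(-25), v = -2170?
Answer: 111290/123963830743 ≈ 8.9776e-7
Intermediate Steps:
N(c) = -1/62 (N(c) = 1/(-62) = -1/62)
t = -2170
R = 375
z(q) = -(-2170 + q)/(2*(-1/62 + q)) (z(q) = -(q - 2170)/(2*(q - 1/62)) = -(-2170 + q)/(2*(-1/62 + q)))
g = 5332007/2 (g = 1 - 63*(-84635)/2 = 1 - ½*(-5332005) = 1 + 5332005/2 = 5332007/2 ≈ 2.6660e+6)
z(R)/g = (31*(2170 - 1*375)/(-1 + 62*375))/(5332007/2) = (31*(2170 - 375)/(-1 + 23250))*(2/5332007) = (31*1795/23249)*(2/5332007) = (31*(1/23249)*1795)*(2/5332007) = (55645/23249)*(2/5332007) = 111290/123963830743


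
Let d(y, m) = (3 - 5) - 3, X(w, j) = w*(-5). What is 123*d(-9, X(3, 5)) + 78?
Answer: -537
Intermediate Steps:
X(w, j) = -5*w
d(y, m) = -5 (d(y, m) = -2 - 3 = -5)
123*d(-9, X(3, 5)) + 78 = 123*(-5) + 78 = -615 + 78 = -537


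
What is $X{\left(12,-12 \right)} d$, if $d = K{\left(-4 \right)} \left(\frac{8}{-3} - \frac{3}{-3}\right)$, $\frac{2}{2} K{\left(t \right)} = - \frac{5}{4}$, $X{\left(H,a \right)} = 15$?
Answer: $\frac{125}{4} \approx 31.25$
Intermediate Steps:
$K{\left(t \right)} = - \frac{5}{4}$
$d = \frac{25}{12}$ ($d = - \frac{5 \left(\frac{8}{-3} - \frac{3}{-3}\right)}{4} = - \frac{5 \left(8 \left(- \frac{1}{3}\right) - -1\right)}{4} = - \frac{5 \left(- \frac{8}{3} + 1\right)}{4} = \left(- \frac{5}{4}\right) \left(- \frac{5}{3}\right) = \frac{25}{12} \approx 2.0833$)
$X{\left(12,-12 \right)} d = 15 \cdot \frac{25}{12} = \frac{125}{4}$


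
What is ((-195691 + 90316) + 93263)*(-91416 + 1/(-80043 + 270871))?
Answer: 52822649849516/47707 ≈ 1.1072e+9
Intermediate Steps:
((-195691 + 90316) + 93263)*(-91416 + 1/(-80043 + 270871)) = (-105375 + 93263)*(-91416 + 1/190828) = -12112*(-91416 + 1/190828) = -12112*(-17444732447/190828) = 52822649849516/47707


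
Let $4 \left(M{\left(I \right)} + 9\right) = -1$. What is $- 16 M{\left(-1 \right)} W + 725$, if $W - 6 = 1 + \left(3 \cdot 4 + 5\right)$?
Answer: $4277$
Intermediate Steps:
$M{\left(I \right)} = - \frac{37}{4}$ ($M{\left(I \right)} = -9 + \frac{1}{4} \left(-1\right) = -9 - \frac{1}{4} = - \frac{37}{4}$)
$W = 24$ ($W = 6 + \left(1 + \left(3 \cdot 4 + 5\right)\right) = 6 + \left(1 + \left(12 + 5\right)\right) = 6 + \left(1 + 17\right) = 6 + 18 = 24$)
$- 16 M{\left(-1 \right)} W + 725 = \left(-16\right) \left(- \frac{37}{4}\right) 24 + 725 = 148 \cdot 24 + 725 = 3552 + 725 = 4277$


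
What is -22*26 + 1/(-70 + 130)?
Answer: -34319/60 ≈ -571.98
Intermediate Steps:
-22*26 + 1/(-70 + 130) = -572 + 1/60 = -34319/60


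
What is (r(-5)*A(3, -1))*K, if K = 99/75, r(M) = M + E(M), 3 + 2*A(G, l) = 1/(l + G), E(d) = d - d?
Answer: 33/4 ≈ 8.2500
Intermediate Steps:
E(d) = 0
A(G, l) = -3/2 + 1/(2*(G + l)) (A(G, l) = -3/2 + 1/(2*(l + G)) = -3/2 + 1/(2*(G + l)))
r(M) = M (r(M) = M + 0 = M)
K = 33/25 (K = 99*(1/75) = 33/25 ≈ 1.3200)
(r(-5)*A(3, -1))*K = -5*(1 - 3*3 - 3*(-1))/(2*(3 - 1))*(33/25) = -5*(1 - 9 + 3)/(2*2)*(33/25) = -5*(-5)/(2*2)*(33/25) = -5*(-5/4)*(33/25) = (25/4)*(33/25) = 33/4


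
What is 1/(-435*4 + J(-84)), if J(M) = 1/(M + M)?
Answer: -168/292321 ≈ -0.00057471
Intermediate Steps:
J(M) = 1/(2*M)
1/(-435*4 + J(-84)) = 1/(-435*4 + (½)/(-84)) = 1/(-1740 + (½)*(-1/84)) = 1/(-1740 - 1/168) = 1/(-292321/168) = -168/292321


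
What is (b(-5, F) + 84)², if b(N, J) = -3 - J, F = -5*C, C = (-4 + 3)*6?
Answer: 2601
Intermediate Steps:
C = -6 (C = -1*6 = -6)
F = 30 (F = -5*(-6) = 30)
(b(-5, F) + 84)² = ((-3 - 1*30) + 84)² = ((-3 - 30) + 84)² = (-33 + 84)² = 51² = 2601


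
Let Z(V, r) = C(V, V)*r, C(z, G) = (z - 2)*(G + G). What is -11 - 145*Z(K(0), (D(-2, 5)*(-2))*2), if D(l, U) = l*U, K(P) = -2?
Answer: -92811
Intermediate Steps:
C(z, G) = 2*G*(-2 + z) (C(z, G) = (-2 + z)*(2*G) = 2*G*(-2 + z))
D(l, U) = U*l
Z(V, r) = 2*V*r*(-2 + V) (Z(V, r) = (2*V*(-2 + V))*r = 2*V*r*(-2 + V))
-11 - 145*Z(K(0), (D(-2, 5)*(-2))*2) = -11 - 290*(-2)*((5*(-2))*(-2))*2*(-2 - 2) = -11 - 290*(-2)*-10*(-2)*2*(-4) = -11 - 290*(-2)*20*2*(-4) = -11 - 290*(-2)*40*(-4) = -11 - 145*640 = -11 - 92800 = -92811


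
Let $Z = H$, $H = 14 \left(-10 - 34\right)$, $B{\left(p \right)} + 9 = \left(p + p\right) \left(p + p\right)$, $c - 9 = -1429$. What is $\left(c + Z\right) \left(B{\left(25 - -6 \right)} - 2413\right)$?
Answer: $-2895192$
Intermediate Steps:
$c = -1420$ ($c = 9 - 1429 = -1420$)
$B{\left(p \right)} = -9 + 4 p^{2}$ ($B{\left(p \right)} = -9 + \left(p + p\right) \left(p + p\right) = -9 + 2 p 2 p = -9 + 4 p^{2}$)
$H = -616$ ($H = 14 \left(-44\right) = -616$)
$Z = -616$
$\left(c + Z\right) \left(B{\left(25 - -6 \right)} - 2413\right) = \left(-1420 - 616\right) \left(\left(-9 + 4 \left(25 - -6\right)^{2}\right) - 2413\right) = - 2036 \left(\left(-9 + 4 \left(25 + 6\right)^{2}\right) - 2413\right) = - 2036 \left(\left(-9 + 4 \cdot 31^{2}\right) - 2413\right) = - 2036 \left(\left(-9 + 4 \cdot 961\right) - 2413\right) = - 2036 \left(\left(-9 + 3844\right) - 2413\right) = - 2036 \left(3835 - 2413\right) = \left(-2036\right) 1422 = -2895192$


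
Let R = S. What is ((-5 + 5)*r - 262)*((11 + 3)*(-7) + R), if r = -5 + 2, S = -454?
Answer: 144624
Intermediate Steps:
r = -3
R = -454
((-5 + 5)*r - 262)*((11 + 3)*(-7) + R) = ((-5 + 5)*(-3) - 262)*((11 + 3)*(-7) - 454) = (0*(-3) - 262)*(14*(-7) - 454) = (0 - 262)*(-98 - 454) = -262*(-552) = 144624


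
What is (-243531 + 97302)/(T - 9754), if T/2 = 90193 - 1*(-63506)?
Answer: -146229/297644 ≈ -0.49129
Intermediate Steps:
T = 307398 (T = 2*(90193 - 1*(-63506)) = 2*(90193 + 63506) = 2*153699 = 307398)
(-243531 + 97302)/(T - 9754) = (-243531 + 97302)/(307398 - 9754) = -146229/297644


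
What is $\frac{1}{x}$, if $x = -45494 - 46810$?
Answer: $- \frac{1}{92304} \approx -1.0834 \cdot 10^{-5}$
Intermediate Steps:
$x = -92304$ ($x = -45494 - 46810 = -92304$)
$\frac{1}{x} = \frac{1}{-92304} = - \frac{1}{92304}$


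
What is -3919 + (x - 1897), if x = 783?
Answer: -5033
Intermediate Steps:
-3919 + (x - 1897) = -3919 + (783 - 1897) = -3919 - 1114 = -5033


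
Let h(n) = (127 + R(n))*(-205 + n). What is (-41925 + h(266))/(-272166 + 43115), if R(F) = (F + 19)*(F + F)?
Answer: -9214642/229051 ≈ -40.230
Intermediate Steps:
R(F) = 2*F*(19 + F) (R(F) = (19 + F)*(2*F) = 2*F*(19 + F))
h(n) = (-205 + n)*(127 + 2*n*(19 + n)) (h(n) = (127 + 2*n*(19 + n))*(-205 + n) = (-205 + n)*(127 + 2*n*(19 + n)))
(-41925 + h(266))/(-272166 + 43115) = (-41925 + (-26035 - 7663*266 - 372*266**2 + 2*266**3))/(-272166 + 43115) = (-41925 + (-26035 - 2038358 - 372*70756 + 2*18821096))/(-229051) = (-41925 + (-26035 - 2038358 - 26321232 + 37642192))*(-1/229051) = (-41925 + 9256567)*(-1/229051) = 9214642*(-1/229051) = -9214642/229051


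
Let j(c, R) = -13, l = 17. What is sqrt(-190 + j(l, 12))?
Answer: I*sqrt(203) ≈ 14.248*I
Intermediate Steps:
sqrt(-190 + j(l, 12)) = sqrt(-190 - 13) = sqrt(-203) = I*sqrt(203)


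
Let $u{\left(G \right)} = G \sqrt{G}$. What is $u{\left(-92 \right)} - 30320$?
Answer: $-30320 - 184 i \sqrt{23} \approx -30320.0 - 882.43 i$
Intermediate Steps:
$u{\left(G \right)} = G^{\frac{3}{2}}$
$u{\left(-92 \right)} - 30320 = \left(-92\right)^{\frac{3}{2}} - 30320 = - 184 i \sqrt{23} - 30320 = -30320 - 184 i \sqrt{23}$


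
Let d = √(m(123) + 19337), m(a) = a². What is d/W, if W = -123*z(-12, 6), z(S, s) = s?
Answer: -√34466/738 ≈ -0.25156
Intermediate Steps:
d = √34466 (d = √(123² + 19337) = √(15129 + 19337) = √34466 ≈ 185.65)
W = -738 (W = -123*6 = -738)
d/W = √34466/(-738) = √34466*(-1/738) = -√34466/738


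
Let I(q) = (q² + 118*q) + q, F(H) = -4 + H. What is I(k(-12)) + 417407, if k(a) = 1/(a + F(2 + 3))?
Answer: 50504939/121 ≈ 4.1740e+5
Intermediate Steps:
k(a) = 1/(1 + a) (k(a) = 1/(a + (-4 + (2 + 3))) = 1/(a + (-4 + 5)) = 1/(a + 1) = 1/(1 + a))
I(q) = q² + 119*q
I(k(-12)) + 417407 = (119 + 1/(1 - 12))/(1 - 12) + 417407 = (119 + 1/(-11))/(-11) + 417407 = -(119 - 1/11)/11 + 417407 = -1/11*1308/11 + 417407 = -1308/121 + 417407 = 50504939/121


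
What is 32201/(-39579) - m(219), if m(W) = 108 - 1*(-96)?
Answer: -8106317/39579 ≈ -204.81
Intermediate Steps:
m(W) = 204 (m(W) = 108 + 96 = 204)
32201/(-39579) - m(219) = 32201/(-39579) - 1*204 = 32201*(-1/39579) - 204 = -32201/39579 - 204 = -8106317/39579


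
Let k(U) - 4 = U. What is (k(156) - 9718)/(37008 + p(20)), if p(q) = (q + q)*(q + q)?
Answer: -4779/19304 ≈ -0.24757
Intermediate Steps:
p(q) = 4*q**2 (p(q) = (2*q)*(2*q) = 4*q**2)
k(U) = 4 + U
(k(156) - 9718)/(37008 + p(20)) = ((4 + 156) - 9718)/(37008 + 4*20**2) = (160 - 9718)/(37008 + 4*400) = -9558/(37008 + 1600) = -9558/38608 = -9558*1/38608 = -4779/19304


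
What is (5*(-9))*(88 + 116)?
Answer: -9180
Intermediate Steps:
(5*(-9))*(88 + 116) = -45*204 = -9180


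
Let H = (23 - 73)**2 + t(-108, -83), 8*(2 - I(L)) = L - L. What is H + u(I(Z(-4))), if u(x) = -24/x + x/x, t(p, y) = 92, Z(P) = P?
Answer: 2581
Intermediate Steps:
I(L) = 2 (I(L) = 2 - (L - L)/8 = 2 - 1/8*0 = 2 + 0 = 2)
H = 2592 (H = (23 - 73)**2 + 92 = (-50)**2 + 92 = 2500 + 92 = 2592)
u(x) = 1 - 24/x (u(x) = -24/x + 1 = 1 - 24/x)
H + u(I(Z(-4))) = 2592 + (-24 + 2)/2 = 2592 + (1/2)*(-22) = 2592 - 11 = 2581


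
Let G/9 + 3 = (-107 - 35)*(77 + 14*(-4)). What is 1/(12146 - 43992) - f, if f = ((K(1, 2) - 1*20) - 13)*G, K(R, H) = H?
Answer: -26521826491/31846 ≈ -8.3282e+5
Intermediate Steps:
G = -26865 (G = -27 + 9*((-107 - 35)*(77 + 14*(-4))) = -27 + 9*(-142*(77 - 56)) = -27 + 9*(-142*21) = -27 + 9*(-2982) = -27 - 26838 = -26865)
f = 832815 (f = ((2 - 1*20) - 13)*(-26865) = ((2 - 20) - 13)*(-26865) = (-18 - 13)*(-26865) = -31*(-26865) = 832815)
1/(12146 - 43992) - f = 1/(12146 - 43992) - 1*832815 = 1/(-31846) - 832815 = -1/31846 - 832815 = -26521826491/31846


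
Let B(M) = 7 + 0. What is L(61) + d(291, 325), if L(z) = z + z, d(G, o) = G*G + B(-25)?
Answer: 84810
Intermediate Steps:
B(M) = 7
d(G, o) = 7 + G² (d(G, o) = G*G + 7 = G² + 7 = 7 + G²)
L(z) = 2*z
L(61) + d(291, 325) = 2*61 + (7 + 291²) = 122 + (7 + 84681) = 122 + 84688 = 84810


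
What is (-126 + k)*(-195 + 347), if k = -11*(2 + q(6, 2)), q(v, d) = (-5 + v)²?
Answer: -24168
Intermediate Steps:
k = -33 (k = -11*(2 + (-5 + 6)²) = -11*(2 + 1²) = -11*(2 + 1) = -11*3 = -33)
(-126 + k)*(-195 + 347) = (-126 - 33)*(-195 + 347) = -159*152 = -24168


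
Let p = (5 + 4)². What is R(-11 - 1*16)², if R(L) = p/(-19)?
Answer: 6561/361 ≈ 18.174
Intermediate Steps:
p = 81 (p = 9² = 81)
R(L) = -81/19 (R(L) = 81/(-19) = 81*(-1/19) = -81/19)
R(-11 - 1*16)² = (-81/19)² = 6561/361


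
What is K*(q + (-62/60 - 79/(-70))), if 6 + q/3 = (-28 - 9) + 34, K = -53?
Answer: 29945/21 ≈ 1426.0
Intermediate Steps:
q = -27 (q = -18 + 3*((-28 - 9) + 34) = -18 + 3*(-37 + 34) = -18 + 3*(-3) = -18 - 9 = -27)
K*(q + (-62/60 - 79/(-70))) = -53*(-27 + (-62/60 - 79/(-70))) = -53*(-27 + (-62*1/60 - 79*(-1/70))) = -53*(-27 + (-31/30 + 79/70)) = -53*(-27 + 2/21) = -53*(-565/21) = 29945/21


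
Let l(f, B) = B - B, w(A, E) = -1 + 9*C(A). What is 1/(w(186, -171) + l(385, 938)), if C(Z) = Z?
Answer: 1/1673 ≈ 0.00059773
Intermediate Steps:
w(A, E) = -1 + 9*A
l(f, B) = 0
1/(w(186, -171) + l(385, 938)) = 1/((-1 + 9*186) + 0) = 1/((-1 + 1674) + 0) = 1/(1673 + 0) = 1/1673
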